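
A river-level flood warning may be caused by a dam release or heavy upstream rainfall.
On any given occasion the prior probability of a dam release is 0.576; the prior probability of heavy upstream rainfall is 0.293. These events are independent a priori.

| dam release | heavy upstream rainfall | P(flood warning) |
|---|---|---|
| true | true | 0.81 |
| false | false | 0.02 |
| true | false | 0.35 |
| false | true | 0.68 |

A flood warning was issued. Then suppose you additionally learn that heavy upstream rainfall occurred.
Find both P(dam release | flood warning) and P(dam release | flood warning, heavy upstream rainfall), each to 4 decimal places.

P(flood warning) = 0.02×0.424×0.707 + 0.68×0.424×0.293 + 0.35×0.576×0.707 + 0.81×0.576×0.293 = 0.005995 + 0.084478 + 0.142531 + 0.136702 = 0.369706
Of this, 0.279233 comes from 0.142531 + 0.136702 (the dam release=true cases).
So P(dam release | flood warning) = 0.279233/0.369706 ≈ 0.7553.

With the extra evidence:
P(flood warning | heavy upstream rainfall) = 0.68·0.424 + 0.81·0.576 = 0.288320 + 0.466560 = 0.754880
Restricting to configurations with dam release present: 0.81·0.576 = 0.466560.
P(dam release | flood warning, heavy upstream rainfall) = 0.466560 / 0.754880 ≈ 0.6181

P(dam release | flood warning) ≈ 0.7553; P(dam release | flood warning, heavy upstream rainfall) ≈ 0.6181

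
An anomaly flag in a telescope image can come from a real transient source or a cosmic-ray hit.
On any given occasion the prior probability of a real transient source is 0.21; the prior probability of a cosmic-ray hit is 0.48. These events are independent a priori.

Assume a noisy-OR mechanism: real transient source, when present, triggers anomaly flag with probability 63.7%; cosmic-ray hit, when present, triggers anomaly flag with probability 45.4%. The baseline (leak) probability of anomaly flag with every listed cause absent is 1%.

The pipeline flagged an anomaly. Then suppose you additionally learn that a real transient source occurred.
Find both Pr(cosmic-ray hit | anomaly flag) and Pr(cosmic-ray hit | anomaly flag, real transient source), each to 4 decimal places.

Pr(cosmic-ray hit | anomaly flag) ≈ 0.7751; Pr(cosmic-ray hit | anomaly flag, real transient source) ≈ 0.5366

Under noisy-OR, P(anomaly flag | causes) = 1 − (1−0.01)·∏(1−qᵢ) over the active causes.
By total probability over the 4 (real transient source, cosmic-ray hit) configurations:
  P(anomaly flag) = 0.01·0.79·0.52 + 0.45946·0.79·0.48 + 0.64063·0.21·0.52 + 0.803784·0.21·0.48
        = 0.004108 + 0.174227 + 0.069957 + 0.081021 = 0.329313
Configurations with cosmic-ray hit contribute 0.255248, so
  P(cosmic-ray hit | anomaly flag) = 0.255248 / 0.329313 ≈ 0.7751

Now condition on the additional information:
P(anomaly flag | real transient source) = 0.64063·0.52 + 0.803784·0.48 = 0.333128 + 0.385816 = 0.718944
Restricting to configurations with cosmic-ray hit present: 0.803784·0.48 = 0.385816.
Hence the posterior is 0.385816/0.718944 ≈ 0.5366.
The drop from 0.7751 to 0.5366 is the explaining-away (discounting) effect.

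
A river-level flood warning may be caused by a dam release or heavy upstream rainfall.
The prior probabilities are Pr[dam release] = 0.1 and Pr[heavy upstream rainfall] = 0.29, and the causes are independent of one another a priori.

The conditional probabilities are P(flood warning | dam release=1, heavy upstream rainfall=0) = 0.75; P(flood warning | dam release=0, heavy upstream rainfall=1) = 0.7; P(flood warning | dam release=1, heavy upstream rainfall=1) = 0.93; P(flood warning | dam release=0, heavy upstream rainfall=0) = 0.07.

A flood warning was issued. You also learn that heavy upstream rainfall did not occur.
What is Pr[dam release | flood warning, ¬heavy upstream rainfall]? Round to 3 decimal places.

P(flood warning | ¬heavy upstream rainfall) = 0.07×0.9 + 0.75×0.1 = 0.063000 + 0.075000 = 0.138000
Of this, 0.075000 comes from 0.75×0.1 (the dam release=true cases).
P(dam release | flood warning, ¬heavy upstream rainfall) = 0.075000 / 0.138000 ≈ 0.543

Pr[dam release | flood warning, ¬heavy upstream rainfall] ≈ 0.543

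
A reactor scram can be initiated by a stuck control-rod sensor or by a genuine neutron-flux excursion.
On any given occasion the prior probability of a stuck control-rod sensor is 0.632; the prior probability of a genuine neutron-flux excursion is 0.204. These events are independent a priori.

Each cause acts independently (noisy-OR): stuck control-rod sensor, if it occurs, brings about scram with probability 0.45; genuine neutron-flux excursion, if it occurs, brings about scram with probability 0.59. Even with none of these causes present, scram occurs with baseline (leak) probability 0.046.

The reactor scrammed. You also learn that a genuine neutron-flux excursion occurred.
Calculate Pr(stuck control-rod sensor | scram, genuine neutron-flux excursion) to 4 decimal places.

Pr(stuck control-rod sensor | scram, genuine neutron-flux excursion) ≈ 0.6888

Under noisy-OR, P(scram | causes) = 1 − (1−0.046)·∏(1−qᵢ) over the active causes.
Sum P(scram|·) weighted by the priors over both values of stuck control-rod sensor:
  P(scram | genuine neutron-flux excursion) = 0.60886·0.368 + 0.784873·0.632
        = 0.224060 + 0.496040 = 0.720100
Keeping only the stuck control-rod sensor-present terms gives 0.496040, so
  P(stuck control-rod sensor | scram, genuine neutron-flux excursion) = 0.496040 / 0.720100 ≈ 0.6888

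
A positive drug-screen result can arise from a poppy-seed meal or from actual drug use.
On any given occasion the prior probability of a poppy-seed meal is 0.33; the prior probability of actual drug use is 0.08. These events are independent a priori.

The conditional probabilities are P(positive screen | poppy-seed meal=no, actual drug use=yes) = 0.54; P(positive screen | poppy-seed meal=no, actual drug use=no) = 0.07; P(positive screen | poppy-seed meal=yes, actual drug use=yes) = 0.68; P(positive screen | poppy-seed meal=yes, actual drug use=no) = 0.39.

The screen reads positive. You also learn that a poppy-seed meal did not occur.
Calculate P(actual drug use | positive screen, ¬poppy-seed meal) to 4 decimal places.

P(actual drug use | positive screen, ¬poppy-seed meal) ≈ 0.4015

Weight on actual drug use=true, given the evidence: 0.54×0.08 = 0.043200
Normalizer over all consistent configurations: 0.07×0.92 + 0.54×0.08 = 0.107600
Posterior = 0.043200 / 0.107600 ≈ 0.4015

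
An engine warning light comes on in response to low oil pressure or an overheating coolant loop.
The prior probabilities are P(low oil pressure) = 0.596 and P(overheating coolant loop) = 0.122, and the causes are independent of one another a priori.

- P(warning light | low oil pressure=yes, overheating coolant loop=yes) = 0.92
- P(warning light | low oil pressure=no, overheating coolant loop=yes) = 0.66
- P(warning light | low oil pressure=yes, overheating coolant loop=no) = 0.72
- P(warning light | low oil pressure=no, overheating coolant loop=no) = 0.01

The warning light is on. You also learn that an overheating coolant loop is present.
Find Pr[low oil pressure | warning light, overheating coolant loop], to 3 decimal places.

Pr[low oil pressure | warning light, overheating coolant loop] ≈ 0.673

P(warning light | overheating coolant loop) = 0.66*0.404 + 0.92*0.596 = 0.266640 + 0.548320 = 0.814960
The low oil pressure-present share is 0.92*0.596 = 0.548320.
So P(low oil pressure | warning light, overheating coolant loop) = 0.548320/0.814960 ≈ 0.673.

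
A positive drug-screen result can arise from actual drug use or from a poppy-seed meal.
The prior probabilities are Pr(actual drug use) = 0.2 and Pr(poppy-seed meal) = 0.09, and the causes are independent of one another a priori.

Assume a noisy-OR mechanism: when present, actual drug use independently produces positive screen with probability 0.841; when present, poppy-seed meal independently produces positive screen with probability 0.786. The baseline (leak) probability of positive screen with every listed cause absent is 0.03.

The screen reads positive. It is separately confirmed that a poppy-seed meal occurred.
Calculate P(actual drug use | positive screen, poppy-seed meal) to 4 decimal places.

Under noisy-OR, P(positive screen | causes) = 1 − (1−0.03)·∏(1−qᵢ) over the active causes.
For the numerator, keep only actual drug use=true terms: 0.966995*0.2 = 0.193399
Denominator P(positive screen | poppy-seed meal): 0.79242*0.8 + 0.966995*0.2 = 0.827335
Posterior = 0.193399 / 0.827335 ≈ 0.2338

P(actual drug use | positive screen, poppy-seed meal) ≈ 0.2338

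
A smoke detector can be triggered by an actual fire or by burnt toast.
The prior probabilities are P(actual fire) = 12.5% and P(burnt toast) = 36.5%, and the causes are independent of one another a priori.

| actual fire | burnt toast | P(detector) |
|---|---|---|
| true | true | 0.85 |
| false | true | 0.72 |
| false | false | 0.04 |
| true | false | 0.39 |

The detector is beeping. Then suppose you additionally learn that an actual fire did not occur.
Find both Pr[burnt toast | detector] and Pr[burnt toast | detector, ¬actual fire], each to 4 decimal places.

Numerator (weight on configurations with burnt toast): 0.229950 + 0.038781 = 0.268731
The normalizing constant is 0.04·0.875·0.635 + 0.72·0.875·0.365 + 0.39·0.125·0.635 + 0.85·0.125·0.365 = 0.321912
P(burnt toast | detector) = 0.268731/0.321912 ≈ 0.8348

Now condition on the additional information:
P(detector | ¬actual fire) = 0.04·0.635 + 0.72·0.365 = 0.025400 + 0.262800 = 0.288200
Of this, 0.262800 comes from 0.72·0.365 (the burnt toast=true cases).
So P(burnt toast | detector, ¬actual fire) = 0.262800/0.288200 ≈ 0.9119.
Ruling out actual fire raises the posterior on burnt toast — the flip side of explaining away.

Pr[burnt toast | detector] ≈ 0.8348; Pr[burnt toast | detector, ¬actual fire] ≈ 0.9119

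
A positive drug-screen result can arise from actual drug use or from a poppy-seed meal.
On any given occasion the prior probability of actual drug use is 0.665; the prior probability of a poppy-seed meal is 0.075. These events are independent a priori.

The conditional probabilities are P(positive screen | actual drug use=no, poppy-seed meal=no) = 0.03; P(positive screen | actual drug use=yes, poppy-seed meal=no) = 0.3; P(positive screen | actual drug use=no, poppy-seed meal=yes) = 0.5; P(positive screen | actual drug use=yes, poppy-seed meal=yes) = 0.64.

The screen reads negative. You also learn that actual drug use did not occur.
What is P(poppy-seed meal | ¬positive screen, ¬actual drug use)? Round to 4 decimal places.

P(poppy-seed meal | ¬positive screen, ¬actual drug use) ≈ 0.0401

P(¬positive screen | ¬actual drug use) = 0.97·0.925 + 0.5·0.075 = 0.897250 + 0.037500 = 0.934750
Of this, 0.037500 comes from 0.5·0.075 (the poppy-seed meal=true cases).
So P(poppy-seed meal | ¬positive screen, ¬actual drug use) = 0.037500/0.934750 ≈ 0.0401.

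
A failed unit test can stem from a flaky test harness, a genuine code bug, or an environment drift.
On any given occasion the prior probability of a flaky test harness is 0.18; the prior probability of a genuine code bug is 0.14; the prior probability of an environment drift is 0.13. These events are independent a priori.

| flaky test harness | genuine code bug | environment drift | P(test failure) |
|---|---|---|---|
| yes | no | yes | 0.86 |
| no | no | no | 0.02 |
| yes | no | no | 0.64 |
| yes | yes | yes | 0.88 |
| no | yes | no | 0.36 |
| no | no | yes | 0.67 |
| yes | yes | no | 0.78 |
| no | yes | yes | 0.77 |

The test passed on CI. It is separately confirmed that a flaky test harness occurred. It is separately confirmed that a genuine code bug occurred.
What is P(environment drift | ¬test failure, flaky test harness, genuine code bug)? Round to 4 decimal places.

P(environment drift | ¬test failure, flaky test harness, genuine code bug) ≈ 0.0754

Weight on environment drift=true, given the evidence: 0.12×0.13 = 0.015600
The normalizing constant is 0.22×0.87 + 0.12×0.13 = 0.207000
P(environment drift | ¬test failure, flaky test harness, genuine code bug) = 0.015600/0.207000 ≈ 0.0754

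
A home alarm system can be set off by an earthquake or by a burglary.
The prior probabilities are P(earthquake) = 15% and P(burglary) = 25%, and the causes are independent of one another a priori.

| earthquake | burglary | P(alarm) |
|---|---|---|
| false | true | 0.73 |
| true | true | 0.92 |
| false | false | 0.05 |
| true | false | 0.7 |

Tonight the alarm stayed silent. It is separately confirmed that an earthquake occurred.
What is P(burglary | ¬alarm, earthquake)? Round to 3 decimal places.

Numerator (weight on configurations with burglary): 0.08·0.25 = 0.020000
Normalizer over all consistent configurations: 0.3·0.75 + 0.08·0.25 = 0.245000
P(burglary | ¬alarm, earthquake) = 0.020000/0.245000 ≈ 0.082

P(burglary | ¬alarm, earthquake) ≈ 0.082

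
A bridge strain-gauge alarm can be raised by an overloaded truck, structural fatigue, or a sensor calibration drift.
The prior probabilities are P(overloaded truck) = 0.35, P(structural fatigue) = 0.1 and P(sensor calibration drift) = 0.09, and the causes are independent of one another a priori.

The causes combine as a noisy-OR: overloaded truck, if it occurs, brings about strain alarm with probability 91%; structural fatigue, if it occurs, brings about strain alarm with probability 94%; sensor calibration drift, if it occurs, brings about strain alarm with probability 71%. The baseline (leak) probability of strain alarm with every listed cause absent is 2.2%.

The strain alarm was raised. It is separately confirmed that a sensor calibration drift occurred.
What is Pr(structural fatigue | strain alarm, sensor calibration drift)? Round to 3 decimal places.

Under noisy-OR, P(strain alarm | causes) = 1 − (1−0.022)·∏(1−qᵢ) over the active causes.
P(strain alarm | sensor calibration drift) = 0.71638×0.65×0.9 + 0.982983×0.65×0.1 + 0.974474×0.35×0.9 + 0.998468×0.35×0.1 = 0.419082 + 0.063894 + 0.306959 + 0.034946 = 0.824881
Of this, 0.098840 comes from 0.063894 + 0.034946 (the structural fatigue=true cases).
So P(structural fatigue | strain alarm, sensor calibration drift) = 0.098840/0.824881 ≈ 0.120.

Pr(structural fatigue | strain alarm, sensor calibration drift) ≈ 0.120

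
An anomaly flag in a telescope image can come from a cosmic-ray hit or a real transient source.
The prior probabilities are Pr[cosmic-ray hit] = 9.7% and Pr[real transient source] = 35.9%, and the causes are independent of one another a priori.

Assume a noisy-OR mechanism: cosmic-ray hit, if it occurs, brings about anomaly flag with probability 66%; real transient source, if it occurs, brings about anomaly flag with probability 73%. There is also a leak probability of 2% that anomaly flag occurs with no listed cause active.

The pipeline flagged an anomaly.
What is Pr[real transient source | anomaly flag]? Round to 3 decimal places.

Pr[real transient source | anomaly flag] ≈ 0.836

Under noisy-OR, P(anomaly flag | causes) = 1 − (1−0.02)·∏(1−qᵢ) over the active causes.
P(anomaly flag) = 0.02×0.903×0.641 + 0.7354×0.903×0.359 + 0.6668×0.097×0.641 + 0.910036×0.097×0.359 = 0.011576 + 0.238400 + 0.041460 + 0.031690 = 0.323126
Of this, 0.270090 comes from 0.238400 + 0.031690 (the real transient source=true cases).
P(real transient source | anomaly flag) = 0.270090 / 0.323126 ≈ 0.836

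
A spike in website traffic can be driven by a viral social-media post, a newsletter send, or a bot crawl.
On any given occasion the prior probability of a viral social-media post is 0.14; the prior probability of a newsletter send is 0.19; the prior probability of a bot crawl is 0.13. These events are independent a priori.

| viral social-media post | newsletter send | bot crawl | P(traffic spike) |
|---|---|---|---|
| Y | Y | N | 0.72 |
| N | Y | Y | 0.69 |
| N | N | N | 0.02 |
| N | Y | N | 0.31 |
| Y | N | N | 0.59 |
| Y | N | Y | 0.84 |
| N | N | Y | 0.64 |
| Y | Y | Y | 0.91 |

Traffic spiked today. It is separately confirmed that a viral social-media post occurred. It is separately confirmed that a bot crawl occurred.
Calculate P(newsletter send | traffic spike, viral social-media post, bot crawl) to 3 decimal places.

By total probability over both values of newsletter send:
  P(traffic spike | viral social-media post, bot crawl) = 0.84×0.81 + 0.91×0.19
        = 0.680400 + 0.172900 = 0.853300
The terms with newsletter send present sum to 0.172900, so
  P(newsletter send | traffic spike, viral social-media post, bot crawl) = 0.172900 / 0.853300 ≈ 0.203

P(newsletter send | traffic spike, viral social-media post, bot crawl) ≈ 0.203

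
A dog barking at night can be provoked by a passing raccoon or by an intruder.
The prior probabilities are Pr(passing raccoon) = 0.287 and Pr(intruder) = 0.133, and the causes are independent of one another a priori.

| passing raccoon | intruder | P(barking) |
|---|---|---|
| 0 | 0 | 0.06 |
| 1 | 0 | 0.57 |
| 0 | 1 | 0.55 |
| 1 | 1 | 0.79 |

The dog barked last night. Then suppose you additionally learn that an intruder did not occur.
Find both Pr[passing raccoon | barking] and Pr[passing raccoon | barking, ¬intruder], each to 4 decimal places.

For the numerator, keep only passing raccoon=true terms: 0.141833 + 0.030155 = 0.171988
Normalizer over all consistent configurations: 0.06×0.713×0.867 + 0.55×0.713×0.133 + 0.57×0.287×0.867 + 0.79×0.287×0.133 = 0.261234
P(passing raccoon | barking) = 0.171988/0.261234 ≈ 0.6584

With the extra evidence:
P(barking | ¬intruder) = 0.06*0.713 + 0.57*0.287 = 0.042780 + 0.163590 = 0.206370
The passing raccoon-present share is 0.57*0.287 = 0.163590.
So P(passing raccoon | barking, ¬intruder) = 0.163590/0.206370 ≈ 0.7927.
Ruling out intruder raises the posterior on passing raccoon — the flip side of explaining away.

Pr[passing raccoon | barking] ≈ 0.6584; Pr[passing raccoon | barking, ¬intruder] ≈ 0.7927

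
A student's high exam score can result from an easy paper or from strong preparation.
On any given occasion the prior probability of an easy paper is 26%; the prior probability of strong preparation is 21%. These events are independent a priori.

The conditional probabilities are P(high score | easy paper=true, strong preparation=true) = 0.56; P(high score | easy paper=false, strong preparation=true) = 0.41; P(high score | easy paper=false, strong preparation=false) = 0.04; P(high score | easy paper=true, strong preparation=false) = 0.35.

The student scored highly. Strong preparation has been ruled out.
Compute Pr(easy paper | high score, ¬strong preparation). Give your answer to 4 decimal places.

Pr(easy paper | high score, ¬strong preparation) ≈ 0.7546

P(high score | ¬strong preparation) = 0.04·0.74 + 0.35·0.26 = 0.029600 + 0.091000 = 0.120600
Of this, 0.091000 comes from 0.35·0.26 (the easy paper=true cases).
So P(easy paper | high score, ¬strong preparation) = 0.091000/0.120600 ≈ 0.7546.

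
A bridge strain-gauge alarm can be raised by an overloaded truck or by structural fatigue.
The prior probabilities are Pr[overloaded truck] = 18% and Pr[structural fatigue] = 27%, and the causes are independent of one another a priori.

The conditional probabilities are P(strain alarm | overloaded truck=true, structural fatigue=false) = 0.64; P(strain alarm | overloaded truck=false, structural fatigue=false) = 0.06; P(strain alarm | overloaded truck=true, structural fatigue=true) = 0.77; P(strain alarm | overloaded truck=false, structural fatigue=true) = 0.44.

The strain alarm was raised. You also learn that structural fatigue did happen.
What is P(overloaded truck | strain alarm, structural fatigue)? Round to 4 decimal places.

P(overloaded truck | strain alarm, structural fatigue) ≈ 0.2775

For the numerator, keep only overloaded truck=true terms: 0.77*0.18 = 0.138600
Denominator P(strain alarm | structural fatigue): 0.44*0.82 + 0.77*0.18 = 0.499400
P(overloaded truck | strain alarm, structural fatigue) = 0.138600/0.499400 ≈ 0.2775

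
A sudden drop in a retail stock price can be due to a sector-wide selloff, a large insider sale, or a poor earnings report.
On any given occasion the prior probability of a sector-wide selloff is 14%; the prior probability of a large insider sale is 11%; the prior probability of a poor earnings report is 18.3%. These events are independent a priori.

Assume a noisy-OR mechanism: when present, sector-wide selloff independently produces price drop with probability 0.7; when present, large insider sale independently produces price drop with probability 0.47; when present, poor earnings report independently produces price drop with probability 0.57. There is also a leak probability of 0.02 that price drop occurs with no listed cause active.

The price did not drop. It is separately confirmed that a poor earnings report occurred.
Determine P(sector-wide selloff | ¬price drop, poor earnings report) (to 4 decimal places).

P(sector-wide selloff | ¬price drop, poor earnings report) ≈ 0.0466

Under noisy-OR, P(price drop | causes) = 1 − (1−0.02)·∏(1−qᵢ) over the active causes.
Numerator (weight on configurations with sector-wide selloff): 0.015752 + 0.001032 = 0.016784
Denominator P(¬price drop | poor earnings report): 0.4214·0.86·0.89 + 0.223342·0.86·0.11 + 0.12642·0.14·0.89 + 0.067003·0.14·0.11 = 0.360452
Posterior = 0.016784 / 0.360452 ≈ 0.0466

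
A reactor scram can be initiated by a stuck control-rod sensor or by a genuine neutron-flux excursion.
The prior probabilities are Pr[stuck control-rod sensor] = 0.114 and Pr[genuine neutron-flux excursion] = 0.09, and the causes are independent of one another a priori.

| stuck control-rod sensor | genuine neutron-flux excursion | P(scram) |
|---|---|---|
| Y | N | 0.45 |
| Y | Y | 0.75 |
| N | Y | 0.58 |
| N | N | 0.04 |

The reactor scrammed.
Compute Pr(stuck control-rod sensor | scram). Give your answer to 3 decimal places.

Pr(stuck control-rod sensor | scram) ≈ 0.409

P(scram) = 0.04×0.886×0.91 + 0.58×0.886×0.09 + 0.45×0.114×0.91 + 0.75×0.114×0.09 = 0.032250 + 0.046249 + 0.046683 + 0.007695 = 0.132877
Restricting to configurations with stuck control-rod sensor present: 0.046683 + 0.007695 = 0.054378.
Hence the posterior is 0.054378/0.132877 ≈ 0.409.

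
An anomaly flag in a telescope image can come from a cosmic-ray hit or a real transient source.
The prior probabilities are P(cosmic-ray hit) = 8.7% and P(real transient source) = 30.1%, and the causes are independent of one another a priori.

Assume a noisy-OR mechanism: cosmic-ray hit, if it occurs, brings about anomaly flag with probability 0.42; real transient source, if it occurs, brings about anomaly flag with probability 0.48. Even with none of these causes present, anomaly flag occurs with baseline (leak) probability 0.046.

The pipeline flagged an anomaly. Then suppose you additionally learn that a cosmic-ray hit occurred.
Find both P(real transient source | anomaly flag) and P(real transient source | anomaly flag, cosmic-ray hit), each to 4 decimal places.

P(real transient source | anomaly flag) ≈ 0.7355; P(real transient source | anomaly flag, cosmic-ray hit) ≈ 0.4071

Under noisy-OR, P(anomaly flag | causes) = 1 − (1−0.046)·∏(1−qᵢ) over the active causes.
For the numerator, keep only real transient source=true terms: 0.138484 + 0.018652 = 0.157136
The normalizing constant is 0.046×0.913×0.699 + 0.50392×0.913×0.301 + 0.44668×0.087×0.699 + 0.712274×0.087×0.301 = 0.213657
P(real transient source | anomaly flag) = 0.157136/0.213657 ≈ 0.7355

With the extra evidence:
P(anomaly flag | cosmic-ray hit) = 0.44668×0.699 + 0.712274×0.301 = 0.312229 + 0.214394 = 0.526623
Restricting to configurations with real transient source present: 0.712274×0.301 = 0.214394.
So P(real transient source | anomaly flag, cosmic-ray hit) = 0.214394/0.526623 ≈ 0.4071.
This is intercausal reasoning (explaining away): once cosmic-ray hit accounts for the anomaly flag, real transient source becomes less likely.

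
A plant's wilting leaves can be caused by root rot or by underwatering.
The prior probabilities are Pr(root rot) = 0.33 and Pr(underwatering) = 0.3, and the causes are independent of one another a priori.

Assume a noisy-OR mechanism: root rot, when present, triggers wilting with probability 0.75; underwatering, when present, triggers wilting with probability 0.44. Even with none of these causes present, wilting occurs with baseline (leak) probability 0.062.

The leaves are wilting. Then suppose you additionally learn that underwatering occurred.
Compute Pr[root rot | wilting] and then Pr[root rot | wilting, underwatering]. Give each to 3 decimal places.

Under noisy-OR, P(wilting | causes) = 1 − (1−0.062)·∏(1−qᵢ) over the active causes.
P(wilting) = 0.062*0.67*0.7 + 0.47472*0.67*0.3 + 0.7655*0.33*0.7 + 0.86868*0.33*0.3 = 0.029078 + 0.095419 + 0.176830 + 0.085999 = 0.387326
The root rot-present share is 0.176830 + 0.085999 = 0.262829.
So P(root rot | wilting) = 0.262829/0.387326 ≈ 0.679.

Now condition on the additional information:
P(wilting | underwatering) = 0.47472×0.67 + 0.86868×0.33 = 0.318062 + 0.286664 = 0.604726
The root rot-present share is 0.86868×0.33 = 0.286664.
P(root rot | wilting, underwatering) = 0.286664 / 0.604726 ≈ 0.474

Pr[root rot | wilting] ≈ 0.679; Pr[root rot | wilting, underwatering] ≈ 0.474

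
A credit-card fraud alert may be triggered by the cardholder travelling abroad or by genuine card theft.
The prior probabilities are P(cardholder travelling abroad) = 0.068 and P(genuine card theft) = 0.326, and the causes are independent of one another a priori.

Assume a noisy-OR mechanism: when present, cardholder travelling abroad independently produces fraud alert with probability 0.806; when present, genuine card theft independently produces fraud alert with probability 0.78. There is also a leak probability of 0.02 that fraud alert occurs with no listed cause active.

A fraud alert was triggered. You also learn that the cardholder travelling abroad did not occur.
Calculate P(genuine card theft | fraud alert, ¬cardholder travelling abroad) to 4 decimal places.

Under noisy-OR, P(fraud alert | causes) = 1 − (1−0.02)·∏(1−qᵢ) over the active causes.
By total probability over both values of genuine card theft:
  P(fraud alert | ¬cardholder travelling abroad) = 0.02×0.674 + 0.7844×0.326
        = 0.013480 + 0.255714 = 0.269194
Configurations with genuine card theft contribute 0.255714, so
  P(genuine card theft | fraud alert, ¬cardholder travelling abroad) = 0.255714 / 0.269194 ≈ 0.9499

P(genuine card theft | fraud alert, ¬cardholder travelling abroad) ≈ 0.9499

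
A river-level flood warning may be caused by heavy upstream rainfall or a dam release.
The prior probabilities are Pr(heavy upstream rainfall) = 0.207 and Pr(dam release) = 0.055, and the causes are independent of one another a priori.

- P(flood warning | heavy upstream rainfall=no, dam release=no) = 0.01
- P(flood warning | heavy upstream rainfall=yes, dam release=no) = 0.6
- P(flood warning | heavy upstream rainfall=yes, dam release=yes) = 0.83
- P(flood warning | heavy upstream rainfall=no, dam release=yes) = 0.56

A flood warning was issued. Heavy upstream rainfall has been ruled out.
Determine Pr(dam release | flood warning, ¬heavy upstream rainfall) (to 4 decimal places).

Pr(dam release | flood warning, ¬heavy upstream rainfall) ≈ 0.7652

Enumerate both values of dam release and weight by the priors:
  P(flood warning | ¬heavy upstream rainfall) = 0.01×0.945 + 0.56×0.055
        = 0.009450 + 0.030800 = 0.040250
Configurations with dam release contribute 0.030800, so
  P(dam release | flood warning, ¬heavy upstream rainfall) = 0.030800 / 0.040250 ≈ 0.7652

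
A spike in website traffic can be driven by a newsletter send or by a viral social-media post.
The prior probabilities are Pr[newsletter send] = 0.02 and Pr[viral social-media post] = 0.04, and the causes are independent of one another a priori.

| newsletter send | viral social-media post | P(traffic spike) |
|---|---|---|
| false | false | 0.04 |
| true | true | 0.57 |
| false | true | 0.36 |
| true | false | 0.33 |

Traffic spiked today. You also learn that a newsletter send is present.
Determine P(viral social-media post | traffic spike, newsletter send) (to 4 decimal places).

By total probability over both values of viral social-media post:
  P(traffic spike | newsletter send) = 0.33*0.96 + 0.57*0.04
        = 0.316800 + 0.022800 = 0.339600
Configurations with viral social-media post contribute 0.022800, so
  P(viral social-media post | traffic spike, newsletter send) = 0.022800 / 0.339600 ≈ 0.0671

P(viral social-media post | traffic spike, newsletter send) ≈ 0.0671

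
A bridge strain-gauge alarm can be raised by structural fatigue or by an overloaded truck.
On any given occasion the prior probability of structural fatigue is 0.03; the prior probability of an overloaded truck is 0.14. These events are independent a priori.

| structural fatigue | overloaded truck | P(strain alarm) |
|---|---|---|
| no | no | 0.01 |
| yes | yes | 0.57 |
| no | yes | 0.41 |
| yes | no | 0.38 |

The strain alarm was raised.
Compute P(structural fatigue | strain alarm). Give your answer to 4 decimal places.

P(structural fatigue | strain alarm) ≈ 0.1600

P(strain alarm) = 0.01×0.97×0.86 + 0.41×0.97×0.14 + 0.38×0.03×0.86 + 0.57×0.03×0.14 = 0.008342 + 0.055678 + 0.009804 + 0.002394 = 0.076218
Restricting to configurations with structural fatigue present: 0.009804 + 0.002394 = 0.012198.
Hence the posterior is 0.012198/0.076218 ≈ 0.1600.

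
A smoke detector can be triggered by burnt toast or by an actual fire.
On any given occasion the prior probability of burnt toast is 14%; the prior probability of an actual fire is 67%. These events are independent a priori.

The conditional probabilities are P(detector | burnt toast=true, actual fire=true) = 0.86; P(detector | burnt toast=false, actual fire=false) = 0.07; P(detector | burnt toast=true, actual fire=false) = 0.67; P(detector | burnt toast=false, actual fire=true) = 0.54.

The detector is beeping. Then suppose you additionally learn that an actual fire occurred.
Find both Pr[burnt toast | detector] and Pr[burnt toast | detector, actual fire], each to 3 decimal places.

Pr[burnt toast | detector] ≈ 0.252; Pr[burnt toast | detector, actual fire] ≈ 0.206

Sum P(detector|·) weighted by the priors over the 4 (burnt toast, actual fire) configurations:
  P(detector) = 0.07*0.86*0.33 + 0.54*0.86*0.67 + 0.67*0.14*0.33 + 0.86*0.14*0.67
        = 0.019866 + 0.311148 + 0.030954 + 0.080668 = 0.442636
Configurations with burnt toast contribute 0.111622, so
  P(burnt toast | detector) = 0.111622 / 0.442636 ≈ 0.252

Now also conditioning on actual fire=true:
Weight on burnt toast=true, given the evidence: 0.86×0.14 = 0.120400
Normalizer over all consistent configurations: 0.54×0.86 + 0.86×0.14 = 0.584800
P(burnt toast | detector, actual fire) = 0.120400/0.584800 ≈ 0.206
Conditioning on actual fire lowers the posterior on burnt toast: the classic explaining-away effect in a common-effect structure.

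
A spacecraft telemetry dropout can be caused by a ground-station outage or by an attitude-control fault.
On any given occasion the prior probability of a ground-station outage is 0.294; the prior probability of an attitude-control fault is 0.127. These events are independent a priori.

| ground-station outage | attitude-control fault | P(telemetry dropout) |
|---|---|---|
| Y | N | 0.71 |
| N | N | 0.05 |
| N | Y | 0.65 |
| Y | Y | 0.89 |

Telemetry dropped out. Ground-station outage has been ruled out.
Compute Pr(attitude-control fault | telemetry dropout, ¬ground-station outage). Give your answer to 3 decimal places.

Pr(attitude-control fault | telemetry dropout, ¬ground-station outage) ≈ 0.654

P(telemetry dropout | ¬ground-station outage) = 0.05×0.873 + 0.65×0.127 = 0.043650 + 0.082550 = 0.126200
The attitude-control fault-present share is 0.65×0.127 = 0.082550.
P(attitude-control fault | telemetry dropout, ¬ground-station outage) = 0.082550 / 0.126200 ≈ 0.654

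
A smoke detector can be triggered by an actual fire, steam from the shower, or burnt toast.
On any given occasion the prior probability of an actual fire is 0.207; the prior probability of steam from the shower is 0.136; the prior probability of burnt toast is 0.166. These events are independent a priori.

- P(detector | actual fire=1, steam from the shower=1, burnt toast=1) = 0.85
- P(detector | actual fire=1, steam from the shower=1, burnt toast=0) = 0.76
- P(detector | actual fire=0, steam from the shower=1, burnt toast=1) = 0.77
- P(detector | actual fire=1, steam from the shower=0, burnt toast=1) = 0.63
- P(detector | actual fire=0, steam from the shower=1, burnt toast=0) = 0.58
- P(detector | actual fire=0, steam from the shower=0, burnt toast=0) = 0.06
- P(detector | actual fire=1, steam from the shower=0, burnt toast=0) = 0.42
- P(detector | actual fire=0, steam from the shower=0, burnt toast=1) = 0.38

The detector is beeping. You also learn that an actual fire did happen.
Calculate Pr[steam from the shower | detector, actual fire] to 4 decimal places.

For the numerator, keep only steam from the shower=true terms: 0.086202 + 0.019190 = 0.105392
Normalizer over all consistent configurations: 0.42·0.864·0.834 + 0.63·0.864·0.166 + 0.76·0.136·0.834 + 0.85·0.136·0.166 = 0.498391
Posterior = 0.105392 / 0.498391 ≈ 0.2115

Pr[steam from the shower | detector, actual fire] ≈ 0.2115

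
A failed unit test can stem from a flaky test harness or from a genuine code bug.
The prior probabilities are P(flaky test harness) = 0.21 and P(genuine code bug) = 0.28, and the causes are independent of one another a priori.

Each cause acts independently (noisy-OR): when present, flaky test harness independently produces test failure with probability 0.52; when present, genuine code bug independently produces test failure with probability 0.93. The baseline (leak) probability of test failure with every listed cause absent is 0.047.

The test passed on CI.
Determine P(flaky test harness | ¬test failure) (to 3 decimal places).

Under noisy-OR, P(test failure | causes) = 1 − (1−0.047)·∏(1−qᵢ) over the active causes.
P(¬test failure) = 0.953×0.79×0.72 + 0.06671×0.79×0.28 + 0.45744×0.21×0.72 + 0.032021×0.21×0.28 = 0.542066 + 0.014756 + 0.069165 + 0.001883 = 0.627870
Restricting to configurations with flaky test harness present: 0.069165 + 0.001883 = 0.071048.
Hence the posterior is 0.071048/0.627870 ≈ 0.113.

P(flaky test harness | ¬test failure) ≈ 0.113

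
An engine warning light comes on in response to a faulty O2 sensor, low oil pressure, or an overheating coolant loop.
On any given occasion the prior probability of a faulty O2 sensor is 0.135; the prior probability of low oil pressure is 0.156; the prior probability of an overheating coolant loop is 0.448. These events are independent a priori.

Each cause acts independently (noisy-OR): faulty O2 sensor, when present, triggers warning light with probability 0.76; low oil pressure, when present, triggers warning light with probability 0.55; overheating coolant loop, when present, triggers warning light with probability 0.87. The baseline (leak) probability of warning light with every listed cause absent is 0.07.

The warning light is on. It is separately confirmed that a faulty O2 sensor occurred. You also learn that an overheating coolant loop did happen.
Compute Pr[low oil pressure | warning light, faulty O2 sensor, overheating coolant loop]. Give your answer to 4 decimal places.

Pr[low oil pressure | warning light, faulty O2 sensor, overheating coolant loop] ≈ 0.1582

Under noisy-OR, P(warning light | causes) = 1 − (1−0.07)·∏(1−qᵢ) over the active causes.
Weight on low oil pressure=true, given the evidence: 0.986943*0.156 = 0.153963
Denominator P(warning light | faulty O2 sensor, overheating coolant loop): 0.970984*0.844 + 0.986943*0.156 = 0.973473
Posterior = 0.153963 / 0.973473 ≈ 0.1582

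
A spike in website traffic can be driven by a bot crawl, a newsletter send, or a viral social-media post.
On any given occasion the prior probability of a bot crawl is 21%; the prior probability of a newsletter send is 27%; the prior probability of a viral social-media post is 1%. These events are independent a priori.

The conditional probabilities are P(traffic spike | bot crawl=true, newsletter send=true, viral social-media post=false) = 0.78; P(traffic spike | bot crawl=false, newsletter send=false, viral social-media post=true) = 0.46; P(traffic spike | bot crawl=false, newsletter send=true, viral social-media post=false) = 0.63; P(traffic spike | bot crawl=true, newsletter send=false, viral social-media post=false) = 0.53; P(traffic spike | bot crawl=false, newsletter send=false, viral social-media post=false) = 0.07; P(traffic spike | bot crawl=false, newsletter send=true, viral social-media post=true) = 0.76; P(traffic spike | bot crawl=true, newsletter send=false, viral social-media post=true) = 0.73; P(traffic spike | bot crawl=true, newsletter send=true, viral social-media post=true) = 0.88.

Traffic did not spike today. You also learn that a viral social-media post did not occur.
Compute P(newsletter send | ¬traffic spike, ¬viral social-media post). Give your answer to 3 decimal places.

P(newsletter send | ¬traffic spike, ¬viral social-media post) ≈ 0.131

Sum P(¬traffic spike|·) weighted by the priors over the 4 (bot crawl, newsletter send) configurations:
  P(¬traffic spike | ¬viral social-media post) = 0.93*0.79*0.73 + 0.37*0.79*0.27 + 0.47*0.21*0.73 + 0.22*0.21*0.27
        = 0.536331 + 0.078921 + 0.072051 + 0.012474 = 0.699777
Keeping only the newsletter send-present terms gives 0.091395, so
  P(newsletter send | ¬traffic spike, ¬viral social-media post) = 0.091395 / 0.699777 ≈ 0.131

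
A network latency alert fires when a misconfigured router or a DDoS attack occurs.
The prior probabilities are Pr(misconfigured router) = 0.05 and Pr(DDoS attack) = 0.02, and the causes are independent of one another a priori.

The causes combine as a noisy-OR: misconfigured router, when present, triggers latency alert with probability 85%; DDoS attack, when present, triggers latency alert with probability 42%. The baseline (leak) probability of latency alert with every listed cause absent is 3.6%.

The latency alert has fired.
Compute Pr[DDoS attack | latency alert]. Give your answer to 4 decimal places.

Under noisy-OR, P(latency alert | causes) = 1 − (1−0.036)·∏(1−qᵢ) over the active causes.
P(latency alert) = 0.036*0.95*0.98 + 0.44088*0.95*0.02 + 0.8554*0.05*0.98 + 0.916132*0.05*0.02 = 0.033516 + 0.008377 + 0.041915 + 0.000916 = 0.084724
The DDoS attack-present share is 0.008377 + 0.000916 = 0.009293.
P(DDoS attack | latency alert) = 0.009293 / 0.084724 ≈ 0.1097

Pr[DDoS attack | latency alert] ≈ 0.1097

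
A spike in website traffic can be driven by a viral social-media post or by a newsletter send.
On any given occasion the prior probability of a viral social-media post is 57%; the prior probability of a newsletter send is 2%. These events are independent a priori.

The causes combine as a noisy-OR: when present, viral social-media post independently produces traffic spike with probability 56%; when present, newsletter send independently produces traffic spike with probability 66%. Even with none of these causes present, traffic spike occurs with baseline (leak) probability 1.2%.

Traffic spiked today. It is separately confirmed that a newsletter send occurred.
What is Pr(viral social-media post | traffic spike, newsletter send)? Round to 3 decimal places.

Under noisy-OR, P(traffic spike | causes) = 1 − (1−0.012)·∏(1−qᵢ) over the active causes.
Enumerate both values of viral social-media post and weight by the priors:
  P(traffic spike | newsletter send) = 0.66408·0.43 + 0.852195·0.57
        = 0.285554 + 0.485751 = 0.771305
Configurations with viral social-media post contribute 0.485751, so
  P(viral social-media post | traffic spike, newsletter send) = 0.485751 / 0.771305 ≈ 0.630

Pr(viral social-media post | traffic spike, newsletter send) ≈ 0.630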